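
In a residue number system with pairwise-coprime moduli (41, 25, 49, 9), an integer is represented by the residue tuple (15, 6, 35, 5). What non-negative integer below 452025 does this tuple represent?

From x ≡ 15 (mod 41) write x = 15 + 41t. Substituting into x ≡ 6 (mod 25) gives 41t ≡ 16 (mod 25), and since 16⁻¹ ≡ 11 (mod 25), t ≡ 1. Hence x ≡ 15 + 41·1 = 56 (mod 1025).
From x ≡ 56 (mod 1025) write x = 56 + 1025t. Substituting into x ≡ 35 (mod 49) gives 1025t ≡ 28 (mod 49), and since 45⁻¹ ≡ 12 (mod 49), t ≡ 42. Hence x ≡ 56 + 1025·42 = 43106 (mod 50225).
From x ≡ 43106 (mod 50225) write x = 43106 + 50225t. Substituting into x ≡ 5 (mod 9) gives 50225t ≡ 0 (mod 9), and since 5⁻¹ ≡ 2 (mod 9), t ≡ 0. Hence x ≡ 43106 + 50225·0 = 43106 (mod 452025).

43106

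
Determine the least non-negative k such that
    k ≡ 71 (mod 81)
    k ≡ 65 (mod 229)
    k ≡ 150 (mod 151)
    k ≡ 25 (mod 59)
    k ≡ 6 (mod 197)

From k ≡ 71 (mod 81) write k = 71 + 81t. Substituting into k ≡ 65 (mod 229) gives 81t ≡ 223 (mod 229), and since 81⁻¹ ≡ 82 (mod 229), t ≡ 195. Hence k ≡ 71 + 81·195 = 15866 (mod 18549).
From k ≡ 15866 (mod 18549) write k = 15866 + 18549t. Substituting into k ≡ 150 (mod 151) gives 18549t ≡ 139 (mod 151), and since 127⁻¹ ≡ 44 (mod 151), t ≡ 76. Hence k ≡ 15866 + 18549·76 = 1425590 (mod 2800899).
From k ≡ 1425590 (mod 2800899) write k = 1425590 + 2800899t. Substituting into k ≡ 25 (mod 59) gives 2800899t ≡ 52 (mod 59), and since 51⁻¹ ≡ 22 (mod 59), t ≡ 23. Hence k ≡ 1425590 + 2800899·23 = 65846267 (mod 165253041).
From k ≡ 65846267 (mod 165253041) write k = 65846267 + 165253041t. Substituting into k ≡ 6 (mod 197) gives 165253041t ≡ 4 (mod 197), and since 182⁻¹ ≡ 105 (mod 197), t ≡ 26. Hence k ≡ 65846267 + 165253041·26 = 4362425333 (mod 32554849077).

4362425333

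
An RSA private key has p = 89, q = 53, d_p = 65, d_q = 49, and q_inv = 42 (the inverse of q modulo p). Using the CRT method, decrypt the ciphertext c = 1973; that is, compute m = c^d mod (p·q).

4298

m₁ = c^(d_p) mod p: c ≡ 15 (mod 89), and 15^65 mod 89 = 26.
m₂ = c^(d_q) mod q: c ≡ 12 (mod 53), and 12^49 mod 53 = 5.
h = q_inv·(m₁ − m₂) mod p = 42·(26 − 5) mod 89 = 81.
m = m₂ + h·q = 5 + 81·53 = 4298.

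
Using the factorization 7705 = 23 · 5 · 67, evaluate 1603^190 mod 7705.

Mod 23: 1603 ≡ 16; by Fermat, exponent reduces to 190 mod 22 = 14; 16^14 ≡ 2 (mod 23).
Mod 5: 1603 ≡ 3; by Fermat, exponent reduces to 190 mod 4 = 2; 3^2 ≡ 4 (mod 5).
Mod 67: 1603 ≡ 62; by Fermat, exponent reduces to 190 mod 66 = 58; 62^58 ≡ 9 (mod 67).
Combine by CRT: x ≡ 2 (mod 23), x ≡ 4 (mod 5), x ≡ 9 (mod 67) ⇒ x ≡ 1014 (mod 7705).

1014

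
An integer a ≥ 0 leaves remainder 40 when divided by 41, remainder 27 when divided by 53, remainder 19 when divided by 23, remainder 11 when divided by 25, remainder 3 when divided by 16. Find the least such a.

Combine the congruences pairwise.
From a ≡ 40 (mod 41) write a = 40 + 41t. Substituting into a ≡ 27 (mod 53) gives 41t ≡ 40 (mod 53), and since 41⁻¹ ≡ 22 (mod 53), t ≡ 32. Hence a ≡ 40 + 41·32 = 1352 (mod 2173).
From a ≡ 1352 (mod 2173) write a = 1352 + 2173t. Substituting into a ≡ 19 (mod 23) gives 2173t ≡ 1 (mod 23), and since 11⁻¹ ≡ 21 (mod 23), t ≡ 21. Hence a ≡ 1352 + 2173·21 = 46985 (mod 49979).
From a ≡ 46985 (mod 49979) write a = 46985 + 49979t. Substituting into a ≡ 11 (mod 25) gives 49979t ≡ 1 (mod 25), and since 4⁻¹ ≡ 19 (mod 25), t ≡ 19. Hence a ≡ 46985 + 49979·19 = 996586 (mod 1249475).
From a ≡ 996586 (mod 1249475) write a = 996586 + 1249475t. Substituting into a ≡ 3 (mod 16) gives 1249475t ≡ 9 (mod 16), and since 3⁻¹ ≡ 11 (mod 16), t ≡ 3. Hence a ≡ 996586 + 1249475·3 = 4745011 (mod 19991600).

4745011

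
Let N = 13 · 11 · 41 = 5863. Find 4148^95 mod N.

2146

Mod 13: 4148 ≡ 1; by Fermat, exponent reduces to 95 mod 12 = 11; 1^11 ≡ 1 (mod 13).
Mod 11: 4148 ≡ 1; by Fermat, exponent reduces to 95 mod 10 = 5; 1^5 ≡ 1 (mod 11).
Mod 41: 4148 ≡ 7; by Fermat, exponent reduces to 95 mod 40 = 15; 7^15 ≡ 14 (mod 41).
Combine by CRT: x ≡ 1 (mod 13), x ≡ 1 (mod 11), x ≡ 14 (mod 41) ⇒ x ≡ 2146 (mod 5863).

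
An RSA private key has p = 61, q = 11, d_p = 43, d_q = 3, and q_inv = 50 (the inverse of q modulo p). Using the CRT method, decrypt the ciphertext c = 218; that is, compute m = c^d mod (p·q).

234

m₁ = c^(d_p) mod p: c ≡ 35 (mod 61), and 35^43 mod 61 = 51.
m₂ = c^(d_q) mod q: c ≡ 9 (mod 11), and 9^3 mod 11 = 3.
h = q_inv·(m₁ − m₂) mod p = 50·(51 − 3) mod 61 = 21.
m = m₂ + h·q = 3 + 21·11 = 234.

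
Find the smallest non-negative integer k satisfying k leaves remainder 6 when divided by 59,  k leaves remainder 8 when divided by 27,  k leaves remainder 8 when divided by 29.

Combine the congruences pairwise.
From k ≡ 6 (mod 59) write k = 6 + 59t. Substituting into k ≡ 8 (mod 27) gives 59t ≡ 2 (mod 27), and since 5⁻¹ ≡ 11 (mod 27), t ≡ 22. Hence k ≡ 6 + 59·22 = 1304 (mod 1593).
From k ≡ 1304 (mod 1593) write k = 1304 + 1593t. Substituting into k ≡ 8 (mod 29) gives 1593t ≡ 9 (mod 29), and since 27⁻¹ ≡ 14 (mod 29), t ≡ 10. Hence k ≡ 1304 + 1593·10 = 17234 (mod 46197).

17234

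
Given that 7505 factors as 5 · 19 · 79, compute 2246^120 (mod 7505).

5726

Mod 5: 2246 ≡ 1; since 4 | 120, by Fermat 1^120 ≡ 1 (mod 5).
Mod 19: 2246 ≡ 4; by Fermat, exponent reduces to 120 mod 18 = 12; 4^12 ≡ 7 (mod 19).
Mod 79: 2246 ≡ 34; by Fermat, exponent reduces to 120 mod 78 = 42; 34^42 ≡ 38 (mod 79).
Combine by CRT: x ≡ 1 (mod 5), x ≡ 7 (mod 19), x ≡ 38 (mod 79) ⇒ x ≡ 5726 (mod 7505).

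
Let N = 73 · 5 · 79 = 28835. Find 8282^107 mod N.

10773

Mod 73: 8282 ≡ 33; by Fermat, exponent reduces to 107 mod 72 = 35; 33^35 ≡ 42 (mod 73).
Mod 5: 8282 ≡ 2; by Fermat, exponent reduces to 107 mod 4 = 3; 2^3 ≡ 3 (mod 5).
Mod 79: 8282 ≡ 66; by Fermat, exponent reduces to 107 mod 78 = 29; 66^29 ≡ 29 (mod 79).
Combine by CRT: x ≡ 42 (mod 73), x ≡ 3 (mod 5), x ≡ 29 (mod 79) ⇒ x ≡ 10773 (mod 28835).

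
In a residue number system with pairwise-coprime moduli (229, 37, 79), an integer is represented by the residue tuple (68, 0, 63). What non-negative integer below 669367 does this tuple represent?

445702

The moduli are pairwise coprime; N = 229·37·79 = 669367.
N/229 = 2923; 2923 ≡ 175 (mod 229); 175·106 ≡ 1, so inverse 106.
N/37 = 18091; 18091 ≡ 35 (mod 37); 35·18 ≡ 1, so inverse 18.
N/79 = 8473; 8473 ≡ 20 (mod 79); 20·4 ≡ 1, so inverse 4.
x ≡ 68·2923·106 + 0·18091·18 + 63·8473·4 = 23204180.
23204180 mod 669367 = 445702.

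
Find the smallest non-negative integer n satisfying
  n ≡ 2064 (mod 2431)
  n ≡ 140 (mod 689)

62839

Combine the congruences pairwise.
gcd(2431, 689) = 13 and 13 | (140 − 2064), so the pair is consistent; merging gives n ≡ 62839 (mod 128843), where 128843 = lcm(2431, 689).
The solution is unique modulo lcm(2431, 689) = 128843.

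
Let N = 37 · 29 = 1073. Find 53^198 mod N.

112

Mod 37: 53 ≡ 16; by Fermat, exponent reduces to 198 mod 36 = 18; 16^18 ≡ 1 (mod 37).
Mod 29: 53 ≡ 24; by Fermat, exponent reduces to 198 mod 28 = 2; 24^2 ≡ 25 (mod 29).
Combine by CRT: x ≡ 1 (mod 37), x ≡ 25 (mod 29) ⇒ x ≡ 112 (mod 1073).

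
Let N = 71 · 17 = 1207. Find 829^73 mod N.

Mod 71: 829 ≡ 48; by Fermat, exponent reduces to 73 mod 70 = 3; 48^3 ≡ 45 (mod 71).
Mod 17: 829 ≡ 13; by Fermat, exponent reduces to 73 mod 16 = 9; 13^9 ≡ 13 (mod 17).
Combine by CRT: x ≡ 45 (mod 71), x ≡ 13 (mod 17) ⇒ x ≡ 897 (mod 1207).

897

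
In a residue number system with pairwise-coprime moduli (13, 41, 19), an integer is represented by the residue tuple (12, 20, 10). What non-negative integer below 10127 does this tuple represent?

The moduli are pairwise coprime; N = 13·41·19 = 10127.
N/13 = 779; 779 ≡ 12 (mod 13); 12·12 ≡ 1, so inverse 12.
N/41 = 247; 247 ≡ 1 (mod 41), inverse 1.
N/19 = 533; 533 ≡ 1 (mod 19), inverse 1.
x ≡ 12·779·12 + 20·247·1 + 10·533·1 = 122446.
122446 mod 10127 = 922.

922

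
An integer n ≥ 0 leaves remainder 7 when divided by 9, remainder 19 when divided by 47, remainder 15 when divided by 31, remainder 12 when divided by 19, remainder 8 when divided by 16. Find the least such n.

The moduli are pairwise coprime; M = 9·47·31·19·16 = 3986352.
M/9 = 442928; 442928 ≡ 2 (mod 9); 2·5 ≡ 1, so inverse 5.
M/47 = 84816; 84816 ≡ 28 (mod 47); 28·42 ≡ 1, so inverse 42.
M/31 = 128592; 128592 ≡ 4 (mod 31); 4·8 ≡ 1, so inverse 8.
M/19 = 209808; 209808 ≡ 10 (mod 19); 10·2 ≡ 1, so inverse 2.
M/16 = 249147; 249147 ≡ 11 (mod 16); 11·3 ≡ 1, so inverse 3.
n ≡ 7·442928·5 + 19·84816·42 + 15·128592·8 + 12·209808·2 + 8·249147·3 = 109631608.
109631608 mod 3986352 = 2000104.

2000104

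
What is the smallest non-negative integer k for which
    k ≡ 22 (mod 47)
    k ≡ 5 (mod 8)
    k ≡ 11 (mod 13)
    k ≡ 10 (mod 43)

104973

The moduli are pairwise coprime; N = 47·8·13·43 = 210184.
N/47 = 4472; 4472 ≡ 7 (mod 47); 7·27 ≡ 1, so inverse 27.
N/8 = 26273; 26273 ≡ 1 (mod 8), inverse 1.
N/13 = 16168; 16168 ≡ 9 (mod 13); 9·3 ≡ 1, so inverse 3.
N/43 = 4888; 4888 ≡ 29 (mod 43); 29·3 ≡ 1, so inverse 3.
k ≡ 22·4472·27 + 5·26273·1 + 11·16168·3 + 10·4888·3 = 3467917.
3467917 mod 210184 = 104973.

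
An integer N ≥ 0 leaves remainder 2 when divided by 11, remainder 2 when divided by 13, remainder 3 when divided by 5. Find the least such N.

288

The moduli are pairwise coprime; M = 11·13·5 = 715.
M/11 = 65; 65 ≡ 10 (mod 11); 10·10 ≡ 1, so inverse 10.
M/13 = 55; 55 ≡ 3 (mod 13); 3·9 ≡ 1, so inverse 9.
M/5 = 143; 143 ≡ 3 (mod 5); 3·2 ≡ 1, so inverse 2.
N ≡ 2·65·10 + 2·55·9 + 3·143·2 = 3148.
3148 mod 715 = 288.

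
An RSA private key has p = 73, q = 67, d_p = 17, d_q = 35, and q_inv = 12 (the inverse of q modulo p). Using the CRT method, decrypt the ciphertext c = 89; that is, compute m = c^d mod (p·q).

3901

m₁ = c^(d_p) mod p: c ≡ 16 (mod 73), and 16^17 mod 73 = 32.
m₂ = c^(d_q) mod q: c ≡ 22 (mod 67), and 22^35 mod 67 = 15.
h = q_inv·(m₁ − m₂) mod p = 12·(32 − 15) mod 73 = 58.
m = m₂ + h·q = 15 + 58·67 = 3901.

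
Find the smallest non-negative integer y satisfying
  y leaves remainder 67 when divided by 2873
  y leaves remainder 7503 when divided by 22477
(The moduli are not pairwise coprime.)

209796

gcd(2873, 22477) = 169 and 169 | (7503 − 67), so the pair is consistent; merging gives y ≡ 209796 (mod 382109), where 382109 = lcm(2873, 22477).
The solution is unique modulo lcm(2873, 22477) = 382109.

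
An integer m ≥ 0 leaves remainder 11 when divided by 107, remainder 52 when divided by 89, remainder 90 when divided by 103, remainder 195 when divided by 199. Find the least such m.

31343093

From m ≡ 11 (mod 107) write m = 11 + 107t. Substituting into m ≡ 52 (mod 89) gives 107t ≡ 41 (mod 89), and since 18⁻¹ ≡ 5 (mod 89), t ≡ 27. Hence m ≡ 11 + 107·27 = 2900 (mod 9523).
From m ≡ 2900 (mod 9523) write m = 2900 + 9523t. Substituting into m ≡ 90 (mod 103) gives 9523t ≡ 74 (mod 103), and since 47⁻¹ ≡ 57 (mod 103), t ≡ 98. Hence m ≡ 2900 + 9523·98 = 936154 (mod 980869).
From m ≡ 936154 (mod 980869) write m = 936154 + 980869t. Substituting into m ≡ 195 (mod 199) gives 980869t ≡ 137 (mod 199), and since 197⁻¹ ≡ 99 (mod 199), t ≡ 31. Hence m ≡ 936154 + 980869·31 = 31343093 (mod 195192931).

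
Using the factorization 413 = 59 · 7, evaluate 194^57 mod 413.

Mod 59: 194 ≡ 17; 17^57 ≡ 7 (mod 59).
Mod 7: 194 ≡ 5; by Fermat, exponent reduces to 57 mod 6 = 3; 5^3 ≡ 6 (mod 7).
Combine by CRT: x ≡ 7 (mod 59), x ≡ 6 (mod 7) ⇒ x ≡ 125 (mod 413).

125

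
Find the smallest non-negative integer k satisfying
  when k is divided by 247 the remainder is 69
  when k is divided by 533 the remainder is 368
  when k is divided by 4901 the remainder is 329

529637

gcd(247, 533) = 13 and 13 | (368 − 69), so the pair is consistent; merging gives k ≡ 3033 (mod 10127), where 10127 = lcm(247, 533).
gcd(10127, 4901) = 13 and 13 | (329 − 3033), so the pair is consistent; merging gives k ≡ 529637 (mod 3817879), where 3817879 = lcm(10127, 4901).
The solution is unique modulo lcm(247, 533, 4901) = 3817879.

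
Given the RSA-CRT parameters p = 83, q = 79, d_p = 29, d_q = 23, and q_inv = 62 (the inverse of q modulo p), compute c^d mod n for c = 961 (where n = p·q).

3406

m₁ = c^(d_p) mod p: c ≡ 48 (mod 83), and 48^29 mod 83 = 3.
m₂ = c^(d_q) mod q: c ≡ 13 (mod 79), and 13^23 mod 79 = 9.
h = q_inv·(m₁ − m₂) mod p = 62·(3 − 9) mod 83 = 43.
m = m₂ + h·q = 9 + 43·79 = 3406.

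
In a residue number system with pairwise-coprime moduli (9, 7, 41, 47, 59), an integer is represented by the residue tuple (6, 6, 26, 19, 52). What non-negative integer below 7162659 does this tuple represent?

846348

The moduli are pairwise coprime; N = 9·7·41·47·59 = 7162659.
N/9 = 795851; 795851 ≡ 8 (mod 9); 8·8 ≡ 1, so inverse 8.
N/7 = 1023237; 1023237 ≡ 5 (mod 7); 5·3 ≡ 1, so inverse 3.
N/41 = 174699; 174699 ≡ 39 (mod 41); 39·20 ≡ 1, so inverse 20.
N/47 = 152397; 152397 ≡ 23 (mod 47); 23·45 ≡ 1, so inverse 45.
N/59 = 121401; 121401 ≡ 38 (mod 59); 38·14 ≡ 1, so inverse 14.
x ≡ 6·795851·8 + 6·1023237·3 + 26·174699·20 + 19·152397·45 + 52·121401·14 = 366141957.
366141957 mod 7162659 = 846348.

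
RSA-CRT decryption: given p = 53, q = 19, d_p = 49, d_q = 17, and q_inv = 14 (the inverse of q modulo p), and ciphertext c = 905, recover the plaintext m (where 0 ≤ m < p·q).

559

m₁ = c^(d_p) mod p: c ≡ 4 (mod 53), and 4^49 mod 53 = 29.
m₂ = c^(d_q) mod q: c ≡ 12 (mod 19), and 12^17 mod 19 = 8.
h = q_inv·(m₁ − m₂) mod p = 14·(29 − 8) mod 53 = 29.
m = m₂ + h·q = 8 + 29·19 = 559.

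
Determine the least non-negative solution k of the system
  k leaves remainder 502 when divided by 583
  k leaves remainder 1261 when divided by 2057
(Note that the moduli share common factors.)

Combine the congruences pairwise.
gcd(583, 2057) = 11 and 11 | (1261 − 502), so the pair is consistent; merging gives k ≡ 15660 (mod 109021), where 109021 = lcm(583, 2057).
The solution is unique modulo lcm(583, 2057) = 109021.

15660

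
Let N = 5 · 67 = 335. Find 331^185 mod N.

Mod 5: 331 ≡ 1; by Fermat, exponent reduces to 185 mod 4 = 1; 1^1 ≡ 1 (mod 5).
Mod 67: 331 ≡ 63; by Fermat, exponent reduces to 185 mod 66 = 53; 63^53 ≡ 61 (mod 67).
Combine by CRT: x ≡ 1 (mod 5), x ≡ 61 (mod 67) ⇒ x ≡ 61 (mod 335).

61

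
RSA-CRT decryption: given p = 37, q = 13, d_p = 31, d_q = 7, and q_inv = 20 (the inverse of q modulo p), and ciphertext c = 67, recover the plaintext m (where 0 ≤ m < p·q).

m₁ = c^(d_p) mod p: c ≡ 30 (mod 37), and 30^31 mod 37 = 4.
m₂ = c^(d_q) mod q: c ≡ 2 (mod 13), and 2^7 mod 13 = 11.
h = q_inv·(m₁ − m₂) mod p = 20·(4 − 11) mod 37 = 8.
m = m₂ + h·q = 11 + 8·13 = 115.

115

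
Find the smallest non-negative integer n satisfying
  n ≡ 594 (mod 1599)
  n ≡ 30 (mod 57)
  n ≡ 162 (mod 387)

945603

gcd(1599, 57) = 3 and 3 | (30 − 594), so the pair is consistent; merging gives n ≡ 3792 (mod 30381), where 30381 = lcm(1599, 57).
gcd(30381, 387) = 3 and 3 | (162 − 3792), so the pair is consistent; merging gives n ≡ 945603 (mod 3919149), where 3919149 = lcm(30381, 387).
The solution is unique modulo lcm(1599, 57, 387) = 3919149.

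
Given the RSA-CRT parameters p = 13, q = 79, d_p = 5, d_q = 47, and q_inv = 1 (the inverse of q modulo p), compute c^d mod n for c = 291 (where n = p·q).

m₁ = c^(d_p) mod p: c ≡ 5 (mod 13), and 5^5 mod 13 = 5.
m₂ = c^(d_q) mod q: c ≡ 54 (mod 79), and 54^47 mod 79 = 48.
h = q_inv·(m₁ − m₂) mod p = 1·(5 − 48) mod 13 = 9.
m = m₂ + h·q = 48 + 9·79 = 759.

759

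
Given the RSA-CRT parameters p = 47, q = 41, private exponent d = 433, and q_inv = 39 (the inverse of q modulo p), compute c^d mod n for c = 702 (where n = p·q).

d_p = d mod (p−1) = 433 mod 46 = 19; d_q = d mod (q−1) = 33.
m₁ = c^(d_p) mod p: c ≡ 44 (mod 47), and 44^19 mod 47 = 29.
m₂ = c^(d_q) mod q: c ≡ 5 (mod 41), and 5^33 mod 41 = 39.
h = q_inv·(m₁ − m₂) mod p = 39·(29 − 39) mod 47 = 33.
m = m₂ + h·q = 39 + 33·41 = 1392.

1392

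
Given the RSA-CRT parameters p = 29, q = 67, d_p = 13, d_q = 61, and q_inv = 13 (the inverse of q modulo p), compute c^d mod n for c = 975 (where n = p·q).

m₁ = c^(d_p) mod p: c ≡ 18 (mod 29), and 18^13 mod 29 = 8.
m₂ = c^(d_q) mod q: c ≡ 37 (mod 67), and 37^61 mod 67 = 37.
h = q_inv·(m₁ − m₂) mod p = 13·(8 − 37) mod 29 = 0.
m = m₂ + h·q = 37 + 0·67 = 37.

37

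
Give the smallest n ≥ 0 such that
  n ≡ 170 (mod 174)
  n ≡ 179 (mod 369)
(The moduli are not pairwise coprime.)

15308

gcd(174, 369) = 3 and 3 | (179 − 170), so the pair is consistent; merging gives n ≡ 15308 (mod 21402), where 21402 = lcm(174, 369).
The solution is unique modulo lcm(174, 369) = 21402.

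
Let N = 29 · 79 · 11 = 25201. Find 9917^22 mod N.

23433

Mod 29: 9917 ≡ 28; 28^22 ≡ 1 (mod 29).
Mod 79: 9917 ≡ 42; 42^22 ≡ 49 (mod 79).
Mod 11: 9917 ≡ 6; by Fermat, exponent reduces to 22 mod 10 = 2; 6^2 ≡ 3 (mod 11).
Combine by CRT: x ≡ 1 (mod 29), x ≡ 49 (mod 79), x ≡ 3 (mod 11) ⇒ x ≡ 23433 (mod 25201).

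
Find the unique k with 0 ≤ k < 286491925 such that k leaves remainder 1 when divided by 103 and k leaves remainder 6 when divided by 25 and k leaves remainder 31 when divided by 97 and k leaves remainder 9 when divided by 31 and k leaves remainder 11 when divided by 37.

The moduli are pairwise coprime; N = 103·25·97·31·37 = 286491925.
N/103 = 2781475; 2781475 ≡ 63 (mod 103); 63·18 ≡ 1, so inverse 18.
N/25 = 11459677; 11459677 ≡ 2 (mod 25); 2·13 ≡ 1, so inverse 13.
N/97 = 2953525; 2953525 ≡ 69 (mod 97); 69·45 ≡ 1, so inverse 45.
N/31 = 9241675; 9241675 ≡ 17 (mod 31); 17·11 ≡ 1, so inverse 11.
N/37 = 7743025; 7743025 ≡ 35 (mod 37); 35·18 ≡ 1, so inverse 18.
k ≡ 1·2781475·18 + 6·11459677·13 + 31·2953525·45 + 9·9241675·11 + 11·7743025·18 = 7512133506.
7512133506 mod 286491925 = 63343456.

63343456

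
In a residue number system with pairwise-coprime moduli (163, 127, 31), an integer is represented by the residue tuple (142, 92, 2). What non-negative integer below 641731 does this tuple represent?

The moduli are pairwise coprime; N = 163·127·31 = 641731.
N/163 = 3937; 3937 ≡ 25 (mod 163); 25·150 ≡ 1, so inverse 150.
N/127 = 5053; 5053 ≡ 100 (mod 127); 100·47 ≡ 1, so inverse 47.
N/31 = 20701; 20701 ≡ 24 (mod 31); 24·22 ≡ 1, so inverse 22.
x ≡ 142·3937·150 + 92·5053·47 + 2·20701·22 = 106618116.
106618116 mod 641731 = 90770.

90770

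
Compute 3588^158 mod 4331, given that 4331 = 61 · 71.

182

Mod 61: 3588 ≡ 50; by Fermat, exponent reduces to 158 mod 60 = 38; 50^38 ≡ 60 (mod 61).
Mod 71: 3588 ≡ 38; by Fermat, exponent reduces to 158 mod 70 = 18; 38^18 ≡ 40 (mod 71).
Combine by CRT: x ≡ 60 (mod 61), x ≡ 40 (mod 71) ⇒ x ≡ 182 (mod 4331).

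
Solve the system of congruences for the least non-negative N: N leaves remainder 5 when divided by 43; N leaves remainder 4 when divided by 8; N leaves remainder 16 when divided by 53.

12948

From N ≡ 5 (mod 43) write N = 5 + 43t. Substituting into N ≡ 4 (mod 8) gives 43t ≡ 7 (mod 8), and since 3⁻¹ ≡ 3 (mod 8), t ≡ 5. Hence N ≡ 5 + 43·5 = 220 (mod 344).
From N ≡ 220 (mod 344) write N = 220 + 344t. Substituting into N ≡ 16 (mod 53) gives 344t ≡ 8 (mod 53), and since 26⁻¹ ≡ 51 (mod 53), t ≡ 37. Hence N ≡ 220 + 344·37 = 12948 (mod 18232).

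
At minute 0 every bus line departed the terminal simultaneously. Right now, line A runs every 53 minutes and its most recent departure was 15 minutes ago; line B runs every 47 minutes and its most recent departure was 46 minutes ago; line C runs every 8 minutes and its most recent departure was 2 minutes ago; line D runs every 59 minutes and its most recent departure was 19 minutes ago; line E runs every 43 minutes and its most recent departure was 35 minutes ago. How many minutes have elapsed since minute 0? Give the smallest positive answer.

The moduli are pairwise coprime; N = 53·47·8·59·43 = 50557336.
N/53 = 953912; 953912 ≡ 18 (mod 53); 18·3 ≡ 1, so inverse 3.
N/47 = 1075688; 1075688 ≡ 46 (mod 47); 46·46 ≡ 1, so inverse 46.
N/8 = 6319667; 6319667 ≡ 3 (mod 8); 3·3 ≡ 1, so inverse 3.
N/59 = 856904; 856904 ≡ 47 (mod 59); 47·54 ≡ 1, so inverse 54.
N/43 = 1175752; 1175752 ≡ 3 (mod 43); 3·29 ≡ 1, so inverse 29.
t ≡ 15·953912·3 + 46·1075688·46 + 2·6319667·3 + 19·856904·54 + 35·1175752·29 = 4429571634.
4429571634 mod 50557336 = 31083402.

31083402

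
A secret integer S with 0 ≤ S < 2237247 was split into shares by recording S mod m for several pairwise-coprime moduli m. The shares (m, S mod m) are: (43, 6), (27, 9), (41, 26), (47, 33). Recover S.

816705

The moduli are pairwise coprime; N = 43·27·41·47 = 2237247.
N/43 = 52029; 52029 ≡ 42 (mod 43); 42·42 ≡ 1, so inverse 42.
N/27 = 82861; 82861 ≡ 25 (mod 27); 25·13 ≡ 1, so inverse 13.
N/41 = 54567; 54567 ≡ 37 (mod 41); 37·10 ≡ 1, so inverse 10.
N/47 = 47601; 47601 ≡ 37 (mod 47); 37·14 ≡ 1, so inverse 14.
S ≡ 6·52029·42 + 9·82861·13 + 26·54567·10 + 33·47601·14 = 58985127.
58985127 mod 2237247 = 816705.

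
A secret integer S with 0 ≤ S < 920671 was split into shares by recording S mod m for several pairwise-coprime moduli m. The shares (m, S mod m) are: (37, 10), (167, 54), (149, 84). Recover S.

838060

The moduli are pairwise coprime; N = 37·167·149 = 920671.
N/37 = 24883; 24883 ≡ 19 (mod 37); 19·2 ≡ 1, so inverse 2.
N/167 = 5513; 5513 ≡ 2 (mod 167); 2·84 ≡ 1, so inverse 84.
N/149 = 6179; 6179 ≡ 70 (mod 149); 70·66 ≡ 1, so inverse 66.
S ≡ 10·24883·2 + 54·5513·84 + 84·6179·66 = 59761004.
59761004 mod 920671 = 838060.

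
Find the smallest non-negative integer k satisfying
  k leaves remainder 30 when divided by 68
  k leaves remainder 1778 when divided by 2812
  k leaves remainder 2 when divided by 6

gcd(68, 2812) = 4 and 4 | (1778 − 30), so the pair is consistent; merging gives k ≡ 43958 (mod 47804), where 47804 = lcm(68, 2812).
gcd(47804, 6) = 2 and 2 | (2 − 43958), so the pair is consistent; merging gives k ≡ 43958 (mod 143412), where 143412 = lcm(47804, 6).
The solution is unique modulo lcm(68, 2812, 6) = 143412.

43958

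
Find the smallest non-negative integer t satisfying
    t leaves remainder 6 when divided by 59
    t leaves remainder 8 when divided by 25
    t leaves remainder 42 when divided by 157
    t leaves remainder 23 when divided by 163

The moduli are pairwise coprime; N = 59·25·157·163 = 37746725.
N/59 = 639775; 639775 ≡ 38 (mod 59); 38·14 ≡ 1, so inverse 14.
N/25 = 1509869; 1509869 ≡ 19 (mod 25); 19·4 ≡ 1, so inverse 4.
N/157 = 240425; 240425 ≡ 58 (mod 157); 58·111 ≡ 1, so inverse 111.
N/163 = 231575; 231575 ≡ 115 (mod 163); 115·146 ≡ 1, so inverse 146.
t ≡ 6·639775·14 + 8·1509869·4 + 42·240425·111 + 23·231575·146 = 2000547108.
2000547108 mod 37746725 = 37717408.

37717408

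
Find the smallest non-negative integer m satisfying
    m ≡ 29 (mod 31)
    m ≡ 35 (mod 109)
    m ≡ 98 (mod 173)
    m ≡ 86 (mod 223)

23692275

The moduli are pairwise coprime; N = 31·109·173·223 = 130358441.
N/31 = 4205111; 4205111 ≡ 23 (mod 31); 23·27 ≡ 1, so inverse 27.
N/109 = 1195949; 1195949 ≡ 1 (mod 109), inverse 1.
N/173 = 753517; 753517 ≡ 102 (mod 173); 102·134 ≡ 1, so inverse 134.
N/223 = 584567; 584567 ≡ 84 (mod 223); 84·77 ≡ 1, so inverse 77.
m ≡ 29·4205111·27 + 35·1195949·1 + 98·753517·134 + 86·584567·77 = 17100648046.
17100648046 mod 130358441 = 23692275.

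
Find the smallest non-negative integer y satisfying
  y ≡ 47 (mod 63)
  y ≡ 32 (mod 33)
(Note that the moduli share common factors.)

Combine the congruences pairwise.
gcd(63, 33) = 3 and 3 | (32 − 47), so the pair is consistent; merging gives y ≡ 362 (mod 693), where 693 = lcm(63, 33).
The solution is unique modulo lcm(63, 33) = 693.

362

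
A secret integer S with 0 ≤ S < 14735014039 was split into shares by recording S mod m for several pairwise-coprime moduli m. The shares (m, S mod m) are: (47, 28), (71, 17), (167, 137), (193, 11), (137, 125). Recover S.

9471819130

The moduli are pairwise coprime; N = 47·71·167·193·137 = 14735014039.
N/47 = 313510937; 313510937 ≡ 22 (mod 47); 22·15 ≡ 1, so inverse 15.
N/71 = 207535409; 207535409 ≡ 66 (mod 71); 66·14 ≡ 1, so inverse 14.
N/167 = 88233617; 88233617 ≡ 2 (mod 167); 2·84 ≡ 1, so inverse 84.
N/193 = 76347223; 76347223 ≡ 90 (mod 193); 90·178 ≡ 1, so inverse 178.
N/137 = 107554847; 107554847 ≡ 120 (mod 137); 120·8 ≡ 1, so inverse 8.
S ≡ 28·313510937·15 + 17·207535409·14 + 137·88233617·84 + 11·76347223·178 + 125·107554847·8 = 1453503194952.
1453503194952 mod 14735014039 = 9471819130.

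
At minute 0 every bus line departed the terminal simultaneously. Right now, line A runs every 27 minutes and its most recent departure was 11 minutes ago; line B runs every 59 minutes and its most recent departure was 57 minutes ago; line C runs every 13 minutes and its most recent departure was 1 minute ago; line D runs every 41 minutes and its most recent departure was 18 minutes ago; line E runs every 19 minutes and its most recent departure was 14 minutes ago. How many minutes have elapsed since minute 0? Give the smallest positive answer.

The moduli are pairwise coprime; N = 27·59·13·41·19 = 16132311.
N/27 = 597493; 597493 ≡ 10 (mod 27); 10·19 ≡ 1, so inverse 19.
N/59 = 273429; 273429 ≡ 23 (mod 59); 23·18 ≡ 1, so inverse 18.
N/13 = 1240947; 1240947 ≡ 6 (mod 13); 6·11 ≡ 1, so inverse 11.
N/41 = 393471; 393471 ≡ 35 (mod 41); 35·34 ≡ 1, so inverse 34.
N/19 = 849069; 849069 ≡ 16 (mod 19); 16·6 ≡ 1, so inverse 6.
t ≡ 11·597493·19 + 57·273429·18 + 1·1240947·11 + 18·393471·34 + 14·849069·6 = 731190656.
731190656 mod 16132311 = 5236661.

5236661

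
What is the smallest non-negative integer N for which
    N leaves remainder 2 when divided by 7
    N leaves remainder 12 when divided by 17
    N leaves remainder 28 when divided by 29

1304

The moduli are pairwise coprime; M = 7·17·29 = 3451.
M/7 = 493; 493 ≡ 3 (mod 7); 3·5 ≡ 1, so inverse 5.
M/17 = 203; 203 ≡ 16 (mod 17); 16·16 ≡ 1, so inverse 16.
M/29 = 119; 119 ≡ 3 (mod 29); 3·10 ≡ 1, so inverse 10.
N ≡ 2·493·5 + 12·203·16 + 28·119·10 = 77226.
77226 mod 3451 = 1304.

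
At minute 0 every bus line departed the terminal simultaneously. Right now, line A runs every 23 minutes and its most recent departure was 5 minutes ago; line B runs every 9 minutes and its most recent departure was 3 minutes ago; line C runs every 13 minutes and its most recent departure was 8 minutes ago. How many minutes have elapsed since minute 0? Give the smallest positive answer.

1776

From t ≡ 5 (mod 23) write t = 5 + 23s. Substituting into t ≡ 3 (mod 9) gives 23s ≡ 7 (mod 9), and since 5⁻¹ ≡ 2 (mod 9), s ≡ 5. Hence t ≡ 5 + 23·5 = 120 (mod 207).
From t ≡ 120 (mod 207) write t = 120 + 207s. Substituting into t ≡ 8 (mod 13) gives 207s ≡ 5 (mod 13), and since 12⁻¹ ≡ 12 (mod 13), s ≡ 8. Hence t ≡ 120 + 207·8 = 1776 (mod 2691).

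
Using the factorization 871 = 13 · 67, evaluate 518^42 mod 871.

844

Mod 13: 518 ≡ 11; by Fermat, exponent reduces to 42 mod 12 = 6; 11^6 ≡ 12 (mod 13).
Mod 67: 518 ≡ 49; 49^42 ≡ 40 (mod 67).
Combine by CRT: x ≡ 12 (mod 13), x ≡ 40 (mod 67) ⇒ x ≡ 844 (mod 871).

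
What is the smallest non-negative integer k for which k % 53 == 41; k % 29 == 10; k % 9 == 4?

The moduli are pairwise coprime; N = 53·29·9 = 13833.
N/53 = 261; 261 ≡ 49 (mod 53); 49·13 ≡ 1, so inverse 13.
N/29 = 477; 477 ≡ 13 (mod 29); 13·9 ≡ 1, so inverse 9.
N/9 = 1537; 1537 ≡ 7 (mod 9); 7·4 ≡ 1, so inverse 4.
k ≡ 41·261·13 + 10·477·9 + 4·1537·4 = 206635.
206635 mod 13833 = 12973.

12973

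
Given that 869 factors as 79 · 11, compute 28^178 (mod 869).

Mod 79: 28 ≡ 28; by Fermat, exponent reduces to 178 mod 78 = 22; 28^22 ≡ 16 (mod 79).
Mod 11: 28 ≡ 6; by Fermat, exponent reduces to 178 mod 10 = 8; 6^8 ≡ 4 (mod 11).
Combine by CRT: x ≡ 16 (mod 79), x ≡ 4 (mod 11) ⇒ x ≡ 411 (mod 869).

411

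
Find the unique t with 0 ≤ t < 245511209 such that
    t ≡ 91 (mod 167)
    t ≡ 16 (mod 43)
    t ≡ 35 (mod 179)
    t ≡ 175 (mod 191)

The moduli are pairwise coprime; N = 167·43·179·191 = 245511209.
N/167 = 1470127; 1470127 ≡ 26 (mod 167); 26·45 ≡ 1, so inverse 45.
N/43 = 5709563; 5709563 ≡ 23 (mod 43); 23·15 ≡ 1, so inverse 15.
N/179 = 1371571; 1371571 ≡ 73 (mod 179); 73·103 ≡ 1, so inverse 103.
N/191 = 1285399; 1285399 ≡ 160 (mod 191); 160·154 ≡ 1, so inverse 154.
t ≡ 91·1470127·45 + 16·5709563·15 + 35·1371571·103 + 175·1285399·154 = 46976481690.
46976481690 mod 245511209 = 83840771.

83840771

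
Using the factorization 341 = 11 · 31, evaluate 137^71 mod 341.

Mod 11: 137 ≡ 5; by Fermat, exponent reduces to 71 mod 10 = 1; 5^1 ≡ 5 (mod 11).
Mod 31: 137 ≡ 13; by Fermat, exponent reduces to 71 mod 30 = 11; 13^11 ≡ 3 (mod 31).
Combine by CRT: x ≡ 5 (mod 11), x ≡ 3 (mod 31) ⇒ x ≡ 313 (mod 341).

313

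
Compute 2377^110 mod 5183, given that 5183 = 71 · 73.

1097

Mod 71: 2377 ≡ 34; by Fermat, exponent reduces to 110 mod 70 = 40; 34^40 ≡ 32 (mod 71).
Mod 73: 2377 ≡ 41; by Fermat, exponent reduces to 110 mod 72 = 38; 41^38 ≡ 2 (mod 73).
Combine by CRT: x ≡ 32 (mod 71), x ≡ 2 (mod 73) ⇒ x ≡ 1097 (mod 5183).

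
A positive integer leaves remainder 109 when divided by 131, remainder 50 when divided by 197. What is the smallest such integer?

Combine the congruences pairwise.
From x ≡ 109 (mod 131) write x = 109 + 131t. Substituting into x ≡ 50 (mod 197) gives 131t ≡ 138 (mod 197), and since 131⁻¹ ≡ 194 (mod 197), t ≡ 177. Hence x ≡ 109 + 131·177 = 23296 (mod 25807).

23296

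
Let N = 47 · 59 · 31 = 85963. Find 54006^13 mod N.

Mod 47: 54006 ≡ 3; 3^13 ≡ 36 (mod 47).
Mod 59: 54006 ≡ 21; 21^13 ≡ 41 (mod 59).
Mod 31: 54006 ≡ 4; 4^13 ≡ 2 (mod 31).
Combine by CRT: x ≡ 36 (mod 47), x ≡ 41 (mod 59), x ≡ 2 (mod 31) ⇒ x ≡ 9953 (mod 85963).

9953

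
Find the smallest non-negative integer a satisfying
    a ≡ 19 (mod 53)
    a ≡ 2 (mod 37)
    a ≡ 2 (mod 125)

23127

The moduli are pairwise coprime; N = 53·37·125 = 245125.
N/53 = 4625; 4625 ≡ 14 (mod 53); 14·19 ≡ 1, so inverse 19.
N/37 = 6625; 6625 ≡ 2 (mod 37); 2·19 ≡ 1, so inverse 19.
N/125 = 1961; 1961 ≡ 86 (mod 125); 86·16 ≡ 1, so inverse 16.
a ≡ 19·4625·19 + 2·6625·19 + 2·1961·16 = 1984127.
1984127 mod 245125 = 23127.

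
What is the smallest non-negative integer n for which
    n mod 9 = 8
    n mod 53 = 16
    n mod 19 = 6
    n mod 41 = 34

214136

From n ≡ 8 (mod 9) write n = 8 + 9t. Substituting into n ≡ 16 (mod 53) gives 9t ≡ 8 (mod 53), and since 9⁻¹ ≡ 6 (mod 53), t ≡ 48. Hence n ≡ 8 + 9·48 = 440 (mod 477).
From n ≡ 440 (mod 477) write n = 440 + 477t. Substituting into n ≡ 6 (mod 19) gives 477t ≡ 3 (mod 19), and since 2⁻¹ ≡ 10 (mod 19), t ≡ 11. Hence n ≡ 440 + 477·11 = 5687 (mod 9063).
From n ≡ 5687 (mod 9063) write n = 5687 + 9063t. Substituting into n ≡ 34 (mod 41) gives 9063t ≡ 5 (mod 41), and since 2⁻¹ ≡ 21 (mod 41), t ≡ 23. Hence n ≡ 5687 + 9063·23 = 214136 (mod 371583).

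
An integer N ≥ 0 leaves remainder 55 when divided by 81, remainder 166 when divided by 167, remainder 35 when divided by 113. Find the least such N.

Combine the congruences pairwise.
From N ≡ 55 (mod 81) write N = 55 + 81t. Substituting into N ≡ 166 (mod 167) gives 81t ≡ 111 (mod 167), and since 81⁻¹ ≡ 33 (mod 167), t ≡ 156. Hence N ≡ 55 + 81·156 = 12691 (mod 13527).
From N ≡ 12691 (mod 13527) write N = 12691 + 13527t. Substituting into N ≡ 35 (mod 113) gives 13527t ≡ 0 (mod 113), and since 80⁻¹ ≡ 89 (mod 113), t ≡ 0. Hence N ≡ 12691 + 13527·0 = 12691 (mod 1528551).

12691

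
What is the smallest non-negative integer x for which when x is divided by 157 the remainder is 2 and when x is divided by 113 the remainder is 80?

7538

From x ≡ 2 (mod 157) write x = 2 + 157t. Substituting into x ≡ 80 (mod 113) gives 157t ≡ 78 (mod 113), and since 44⁻¹ ≡ 18 (mod 113), t ≡ 48. Hence x ≡ 2 + 157·48 = 7538 (mod 17741).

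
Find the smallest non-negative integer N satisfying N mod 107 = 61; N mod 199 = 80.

Combine the congruences pairwise.
From N ≡ 61 (mod 107) write N = 61 + 107t. Substituting into N ≡ 80 (mod 199) gives 107t ≡ 19 (mod 199), and since 107⁻¹ ≡ 93 (mod 199), t ≡ 175. Hence N ≡ 61 + 107·175 = 18786 (mod 21293).

18786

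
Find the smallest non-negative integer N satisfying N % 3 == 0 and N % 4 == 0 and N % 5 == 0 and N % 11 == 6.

The moduli are pairwise coprime; M = 3·4·5·11 = 660.
M/3 = 220; 220 ≡ 1 (mod 3), inverse 1.
M/4 = 165; 165 ≡ 1 (mod 4), inverse 1.
M/5 = 132; 132 ≡ 2 (mod 5); 2·3 ≡ 1, so inverse 3.
M/11 = 60; 60 ≡ 5 (mod 11); 5·9 ≡ 1, so inverse 9.
N ≡ 0·220·1 + 0·165·1 + 0·132·3 + 6·60·9 = 3240.
3240 mod 660 = 600.

600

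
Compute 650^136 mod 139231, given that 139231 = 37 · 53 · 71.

Mod 37: 650 ≡ 21; by Fermat, exponent reduces to 136 mod 36 = 28; 21^28 ≡ 16 (mod 37).
Mod 53: 650 ≡ 14; by Fermat, exponent reduces to 136 mod 52 = 32; 14^32 ≡ 15 (mod 53).
Mod 71: 650 ≡ 11; by Fermat, exponent reduces to 136 mod 70 = 66; 11^66 ≡ 19 (mod 71).
Combine by CRT: x ≡ 16 (mod 37), x ≡ 15 (mod 53), x ≡ 19 (mod 71) ⇒ x ≡ 63138 (mod 139231).

63138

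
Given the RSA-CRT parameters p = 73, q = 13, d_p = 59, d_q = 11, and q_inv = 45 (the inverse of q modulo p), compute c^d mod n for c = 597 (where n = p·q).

259

m₁ = c^(d_p) mod p: c ≡ 13 (mod 73), and 13^59 mod 73 = 40.
m₂ = c^(d_q) mod q: c ≡ 12 (mod 13), and 12^11 mod 13 = 12.
h = q_inv·(m₁ − m₂) mod p = 45·(40 − 12) mod 73 = 19.
m = m₂ + h·q = 12 + 19·13 = 259.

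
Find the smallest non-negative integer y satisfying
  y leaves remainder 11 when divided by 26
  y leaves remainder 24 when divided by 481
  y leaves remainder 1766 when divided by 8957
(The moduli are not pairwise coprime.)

Combine the congruences pairwise.
gcd(26, 481) = 13 and 13 | (24 − 11), so the pair is consistent; merging gives y ≡ 505 (mod 962), where 962 = lcm(26, 481).
gcd(962, 8957) = 13 and 13 | (1766 − 505), so the pair is consistent; merging gives y ≡ 655627 (mod 662818), where 662818 = lcm(962, 8957).
The solution is unique modulo lcm(26, 481, 8957) = 662818.

655627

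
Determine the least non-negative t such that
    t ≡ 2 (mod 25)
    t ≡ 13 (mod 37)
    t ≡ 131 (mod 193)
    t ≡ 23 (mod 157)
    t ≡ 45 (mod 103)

The moduli are pairwise coprime; N = 25·37·193·157·103 = 2886927775.
N/25 = 115477111; 115477111 ≡ 11 (mod 25); 11·16 ≡ 1, so inverse 16.
N/37 = 78025075; 78025075 ≡ 30 (mod 37); 30·21 ≡ 1, so inverse 21.
N/193 = 14958175; 14958175 ≡ 96 (mod 193); 96·191 ≡ 1, so inverse 191.
N/157 = 18388075; 18388075 ≡ 78 (mod 157); 78·155 ≡ 1, so inverse 155.
N/103 = 28028425; 28028425 ≡ 65 (mod 103); 65·84 ≡ 1, so inverse 84.
t ≡ 2·115477111·16 + 13·78025075·21 + 131·14958175·191 + 23·18388075·155 + 45·28028425·84 = 570765543577.
570765543577 mod 2886927775 = 2040771902.

2040771902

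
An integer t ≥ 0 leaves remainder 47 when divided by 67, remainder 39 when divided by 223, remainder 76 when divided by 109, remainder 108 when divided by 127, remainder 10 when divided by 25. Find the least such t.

The moduli are pairwise coprime; N = 67·223·109·127·25 = 5170706575.
N/67 = 77174725; 77174725 ≡ 38 (mod 67); 38·30 ≡ 1, so inverse 30.
N/223 = 23187025; 23187025 ≡ 154 (mod 223); 154·42 ≡ 1, so inverse 42.
N/109 = 47437675; 47437675 ≡ 3 (mod 109); 3·73 ≡ 1, so inverse 73.
N/127 = 40714225; 40714225 ≡ 57 (mod 127); 57·78 ≡ 1, so inverse 78.
N/25 = 206828263; 206828263 ≡ 13 (mod 25); 13·2 ≡ 1, so inverse 2.
t ≡ 47·77174725·30 + 39·23187025·42 + 76·47437675·73 + 108·40714225·78 + 10·206828263·2 = 757094126760.
757094126760 mod 5170706575 = 2170966810.

2170966810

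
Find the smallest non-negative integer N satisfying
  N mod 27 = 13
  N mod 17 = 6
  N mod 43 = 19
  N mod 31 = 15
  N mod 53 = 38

Combine the congruences pairwise.
From N ≡ 13 (mod 27) write N = 13 + 27t. Substituting into N ≡ 6 (mod 17) gives 27t ≡ 10 (mod 17), and since 10⁻¹ ≡ 12 (mod 17), t ≡ 1. Hence N ≡ 13 + 27·1 = 40 (mod 459).
From N ≡ 40 (mod 459) write N = 40 + 459t. Substituting into N ≡ 19 (mod 43) gives 459t ≡ 22 (mod 43), and since 29⁻¹ ≡ 3 (mod 43), t ≡ 23. Hence N ≡ 40 + 459·23 = 10597 (mod 19737).
From N ≡ 10597 (mod 19737) write N = 10597 + 19737t. Substituting into N ≡ 15 (mod 31) gives 19737t ≡ 20 (mod 31), and since 21⁻¹ ≡ 3 (mod 31), t ≡ 29. Hence N ≡ 10597 + 19737·29 = 582970 (mod 611847).
From N ≡ 582970 (mod 611847) write N = 582970 + 611847t. Substituting into N ≡ 38 (mod 53) gives 611847t ≡ 15 (mod 53), and since 15⁻¹ ≡ 46 (mod 53), t ≡ 1. Hence N ≡ 582970 + 611847·1 = 1194817 (mod 32427891).

1194817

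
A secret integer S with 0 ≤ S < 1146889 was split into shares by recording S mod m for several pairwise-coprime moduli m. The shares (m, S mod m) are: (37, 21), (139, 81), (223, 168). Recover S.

866746

The moduli are pairwise coprime; N = 37·139·223 = 1146889.
N/37 = 30997; 30997 ≡ 28 (mod 37); 28·4 ≡ 1, so inverse 4.
N/139 = 8251; 8251 ≡ 50 (mod 139); 50·114 ≡ 1, so inverse 114.
N/223 = 5143; 5143 ≡ 14 (mod 223); 14·16 ≡ 1, so inverse 16.
S ≡ 21·30997·4 + 81·8251·114 + 168·5143·16 = 92617866.
92617866 mod 1146889 = 866746.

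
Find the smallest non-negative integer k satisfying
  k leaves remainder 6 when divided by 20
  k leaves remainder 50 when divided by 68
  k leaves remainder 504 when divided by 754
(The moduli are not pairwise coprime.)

gcd(20, 68) = 4 and 4 | (50 − 6), so the pair is consistent; merging gives k ≡ 186 (mod 340), where 340 = lcm(20, 68).
gcd(340, 754) = 2 and 2 | (504 − 186), so the pair is consistent; merging gives k ≡ 63086 (mod 128180), where 128180 = lcm(340, 754).
The solution is unique modulo lcm(20, 68, 754) = 128180.

63086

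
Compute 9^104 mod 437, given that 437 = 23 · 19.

54

Mod 23: 9 ≡ 9; by Fermat, exponent reduces to 104 mod 22 = 16; 9^16 ≡ 8 (mod 23).
Mod 19: 9 ≡ 9; by Fermat, exponent reduces to 104 mod 18 = 14; 9^14 ≡ 16 (mod 19).
Combine by CRT: x ≡ 8 (mod 23), x ≡ 16 (mod 19) ⇒ x ≡ 54 (mod 437).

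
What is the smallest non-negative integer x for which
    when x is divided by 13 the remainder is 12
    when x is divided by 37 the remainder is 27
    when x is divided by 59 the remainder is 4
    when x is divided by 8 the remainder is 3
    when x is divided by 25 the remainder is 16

From x ≡ 12 (mod 13) write x = 12 + 13t. Substituting into x ≡ 27 (mod 37) gives 13t ≡ 15 (mod 37), and since 13⁻¹ ≡ 20 (mod 37), t ≡ 4. Hence x ≡ 12 + 13·4 = 64 (mod 481).
From x ≡ 64 (mod 481) write x = 64 + 481t. Substituting into x ≡ 4 (mod 59) gives 481t ≡ 58 (mod 59), and since 9⁻¹ ≡ 46 (mod 59), t ≡ 13. Hence x ≡ 64 + 481·13 = 6317 (mod 28379).
From x ≡ 6317 (mod 28379) write x = 6317 + 28379t. Substituting into x ≡ 3 (mod 8) gives 28379t ≡ 6 (mod 8), and since 3⁻¹ ≡ 3 (mod 8), t ≡ 2. Hence x ≡ 6317 + 28379·2 = 63075 (mod 227032).
From x ≡ 63075 (mod 227032) write x = 63075 + 227032t. Substituting into x ≡ 16 (mod 25) gives 227032t ≡ 16 (mod 25), and since 7⁻¹ ≡ 18 (mod 25), t ≡ 13. Hence x ≡ 63075 + 227032·13 = 3014491 (mod 5675800).

3014491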